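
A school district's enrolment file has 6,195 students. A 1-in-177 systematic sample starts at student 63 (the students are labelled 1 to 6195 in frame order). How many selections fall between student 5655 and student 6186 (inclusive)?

k = 177
First selection ≥ 5655: 63 + ⌈(5655−63)/177⌉·177 = 63 + 32×177 = 5727
Last selection ≤ 6186: 63 + ⌊(6186−63)/177⌋·177 = 63 + 34×177 = 6081
Count = 34 − 32 + 1 = 3

3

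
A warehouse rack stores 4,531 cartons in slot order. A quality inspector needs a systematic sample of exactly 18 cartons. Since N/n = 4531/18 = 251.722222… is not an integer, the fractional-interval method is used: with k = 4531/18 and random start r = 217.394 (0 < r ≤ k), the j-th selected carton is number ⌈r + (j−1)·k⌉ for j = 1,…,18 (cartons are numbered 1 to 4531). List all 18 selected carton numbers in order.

j=1: r + 0k = 217.394 → ⌈·⌉ = 218
j=2: r + 1k = 469.116222… → ⌈·⌉ = 470
j=3: r + 2k = 720.838444… → ⌈·⌉ = 721
j=4: r + 3k = 972.560666… → ⌈·⌉ = 973
j=5: r + 4k = 1224.282888… → ⌈·⌉ = 1225
j=6: r + 5k = 1476.005111… → ⌈·⌉ = 1477
j=7: r + 6k = 1727.727333… → ⌈·⌉ = 1728
j=8: r + 7k = 1979.449555… → ⌈·⌉ = 1980
j=9: r + 8k = 2231.171777… → ⌈·⌉ = 2232
j=10: r + 9k = 2482.894 → ⌈·⌉ = 2483
j=11: r + 10k = 2734.616222… → ⌈·⌉ = 2735
j=12: r + 11k = 2986.338444… → ⌈·⌉ = 2987
j=13: r + 12k = 3238.060666… → ⌈·⌉ = 3239
j=14: r + 13k = 3489.782888… → ⌈·⌉ = 3490
j=15: r + 14k = 3741.505111… → ⌈·⌉ = 3742
j=16: r + 15k = 3993.227333… → ⌈·⌉ = 3994
j=17: r + 16k = 4244.949555… → ⌈·⌉ = 4245
j=18: r + 17k = 4496.671777… → ⌈·⌉ = 4497

218, 470, 721, 973, 1225, 1477, 1728, 1980, 2232, 2483, 2735, 2987, 3239, 3490, 3742, 3994, 4245, 4497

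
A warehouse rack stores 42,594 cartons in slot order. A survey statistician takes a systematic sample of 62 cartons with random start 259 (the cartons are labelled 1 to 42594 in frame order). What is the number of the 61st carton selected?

41479

k = 42594/62 = 687
61st selection = r + (61−1)·k = 259 + 60×687 = 259 + 41220 = 41479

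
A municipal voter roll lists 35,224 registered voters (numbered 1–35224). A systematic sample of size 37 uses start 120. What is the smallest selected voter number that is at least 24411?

k = 35224/37 = 952
Steps past start: ⌈(24411 − 120)/952⌉ = ⌈24291/952⌉ = 26
Selected voter: 120 + 26×952 = 24872

24872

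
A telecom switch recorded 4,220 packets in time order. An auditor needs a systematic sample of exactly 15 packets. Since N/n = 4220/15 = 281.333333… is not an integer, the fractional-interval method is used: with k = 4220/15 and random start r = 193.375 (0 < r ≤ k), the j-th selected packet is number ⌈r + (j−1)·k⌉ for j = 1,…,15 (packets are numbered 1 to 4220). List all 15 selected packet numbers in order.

194, 475, 757, 1038, 1319, 1601, 1882, 2163, 2445, 2726, 3007, 3289, 3570, 3851, 4133

j=1: r + 0k = 193.375 → ⌈·⌉ = 194
j=2: r + 1k = 474.708333… → ⌈·⌉ = 475
j=3: r + 2k = 756.041666… → ⌈·⌉ = 757
j=4: r + 3k = 1037.375 → ⌈·⌉ = 1038
j=5: r + 4k = 1318.708333… → ⌈·⌉ = 1319
j=6: r + 5k = 1600.041666… → ⌈·⌉ = 1601
j=7: r + 6k = 1881.375 → ⌈·⌉ = 1882
j=8: r + 7k = 2162.708333… → ⌈·⌉ = 2163
j=9: r + 8k = 2444.041666… → ⌈·⌉ = 2445
j=10: r + 9k = 2725.375 → ⌈·⌉ = 2726
j=11: r + 10k = 3006.708333… → ⌈·⌉ = 3007
j=12: r + 11k = 3288.041666… → ⌈·⌉ = 3289
j=13: r + 12k = 3569.375 → ⌈·⌉ = 3570
j=14: r + 13k = 3850.708333… → ⌈·⌉ = 3851
j=15: r + 14k = 4132.041666… → ⌈·⌉ = 4133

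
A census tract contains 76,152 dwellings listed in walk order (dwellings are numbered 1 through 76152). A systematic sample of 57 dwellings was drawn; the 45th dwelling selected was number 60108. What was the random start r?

1324

k = 76152/57 = 1336
r = 60108 − (45−1)×1336 = 60108 − 58784 = 1324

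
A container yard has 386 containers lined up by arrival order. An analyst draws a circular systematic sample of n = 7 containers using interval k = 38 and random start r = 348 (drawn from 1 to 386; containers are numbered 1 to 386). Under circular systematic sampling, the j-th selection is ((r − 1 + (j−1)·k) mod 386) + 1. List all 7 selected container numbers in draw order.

Selection 1: 348
Selection 2: 348 + 38 = 386
Selection 3: 386 + 38 = 424 → 424 − 386 = 38
Selection 4: 38 + 38 = 76
Selection 5: 76 + 38 = 114
Selection 6: 114 + 38 = 152
Selection 7: 152 + 38 = 190

348, 386, 38, 76, 114, 152, 190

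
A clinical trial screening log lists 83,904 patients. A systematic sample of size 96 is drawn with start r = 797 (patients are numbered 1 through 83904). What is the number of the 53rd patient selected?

k = 83904/96 = 874
53rd selection = r + (53−1)·k = 797 + 52×874 = 797 + 45448 = 46245

46245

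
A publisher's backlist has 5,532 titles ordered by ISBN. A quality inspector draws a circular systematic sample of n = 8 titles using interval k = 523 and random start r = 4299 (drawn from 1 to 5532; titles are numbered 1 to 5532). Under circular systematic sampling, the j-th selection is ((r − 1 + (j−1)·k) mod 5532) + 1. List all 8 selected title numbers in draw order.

4299, 4822, 5345, 336, 859, 1382, 1905, 2428

Selection 1: 4299
Selection 2: 4299 + 523 = 4822
Selection 3: 4822 + 523 = 5345
Selection 4: 5345 + 523 = 5868 → 5868 − 5532 = 336
Selection 5: 336 + 523 = 859
Selection 6: 859 + 523 = 1382
Selection 7: 1382 + 523 = 1905
Selection 8: 1905 + 523 = 2428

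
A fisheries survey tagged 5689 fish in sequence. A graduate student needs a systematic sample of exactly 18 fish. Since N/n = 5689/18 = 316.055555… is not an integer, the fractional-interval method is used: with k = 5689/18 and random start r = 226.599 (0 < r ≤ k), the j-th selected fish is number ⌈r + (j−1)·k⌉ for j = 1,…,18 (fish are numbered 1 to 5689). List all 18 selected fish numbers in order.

227, 543, 859, 1175, 1491, 1807, 2123, 2439, 2756, 3072, 3388, 3704, 4020, 4336, 4652, 4968, 5284, 5600

j=1: r + 0k = 226.599 → ⌈·⌉ = 227
j=2: r + 1k = 542.654555… → ⌈·⌉ = 543
j=3: r + 2k = 858.710111… → ⌈·⌉ = 859
j=4: r + 3k = 1174.765666… → ⌈·⌉ = 1175
j=5: r + 4k = 1490.821222… → ⌈·⌉ = 1491
j=6: r + 5k = 1806.876777… → ⌈·⌉ = 1807
j=7: r + 6k = 2122.932333… → ⌈·⌉ = 2123
j=8: r + 7k = 2438.987888… → ⌈·⌉ = 2439
j=9: r + 8k = 2755.043444… → ⌈·⌉ = 2756
j=10: r + 9k = 3071.099 → ⌈·⌉ = 3072
j=11: r + 10k = 3387.154555… → ⌈·⌉ = 3388
j=12: r + 11k = 3703.210111… → ⌈·⌉ = 3704
j=13: r + 12k = 4019.265666… → ⌈·⌉ = 4020
j=14: r + 13k = 4335.321222… → ⌈·⌉ = 4336
j=15: r + 14k = 4651.376777… → ⌈·⌉ = 4652
j=16: r + 15k = 4967.432333… → ⌈·⌉ = 4968
j=17: r + 16k = 5283.487888… → ⌈·⌉ = 5284
j=18: r + 17k = 5599.543444… → ⌈·⌉ = 5600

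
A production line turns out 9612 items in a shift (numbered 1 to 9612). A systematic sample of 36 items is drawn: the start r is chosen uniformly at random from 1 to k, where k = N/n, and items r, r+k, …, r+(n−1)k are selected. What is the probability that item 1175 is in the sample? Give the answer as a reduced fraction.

1/267

k = 9612/36 = 267.
Item 1175 is selected iff r ≡ 1175 (mod 267); exactly one such r in {1,…,267}.
Inclusion probability = 1/267.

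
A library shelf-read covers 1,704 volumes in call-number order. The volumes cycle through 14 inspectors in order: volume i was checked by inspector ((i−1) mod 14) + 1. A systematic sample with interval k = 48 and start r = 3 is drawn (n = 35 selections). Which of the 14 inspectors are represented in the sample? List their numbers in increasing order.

Consecutive selections differ by k = 48, so their inspector numbers differ by 48 mod 14 = 6.
gcd(48, 14) = 2, so the sample visits 14/2 = 7 distinct residues mod 14.
Start 3 is inspector 3; the inspectors hit are 1, 3, 5, 7, 9, 11, 13.

1, 3, 5, 7, 9, 11, 13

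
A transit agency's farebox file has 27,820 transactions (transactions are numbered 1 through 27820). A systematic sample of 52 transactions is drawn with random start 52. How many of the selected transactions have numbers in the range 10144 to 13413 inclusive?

k = 27820/52 = 535
First selection ≥ 10144: 52 + ⌈(10144−52)/535⌉·535 = 52 + 19×535 = 10217
Last selection ≤ 13413: 52 + ⌊(13413−52)/535⌋·535 = 52 + 24×535 = 12892
Count = 24 − 19 + 1 = 6

6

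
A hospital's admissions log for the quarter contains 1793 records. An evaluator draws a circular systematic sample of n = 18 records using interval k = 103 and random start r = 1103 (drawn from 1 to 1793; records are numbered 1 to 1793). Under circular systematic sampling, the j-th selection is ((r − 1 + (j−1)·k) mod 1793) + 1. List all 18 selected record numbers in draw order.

1103, 1206, 1309, 1412, 1515, 1618, 1721, 31, 134, 237, 340, 443, 546, 649, 752, 855, 958, 1061

Selection 1: 1103
Selection 2: 1103 + 103 = 1206
Selection 3: 1206 + 103 = 1309
Selection 4: 1309 + 103 = 1412
Selection 5: 1412 + 103 = 1515
Selection 6: 1515 + 103 = 1618
Selection 7: 1618 + 103 = 1721
Selection 8: 1721 + 103 = 1824 → 1824 − 1793 = 31
Selection 9: 31 + 103 = 134
Selection 10: 134 + 103 = 237
Selection 11: 237 + 103 = 340
Selection 12: 340 + 103 = 443
Selection 13: 443 + 103 = 546
Selection 14: 546 + 103 = 649
Selection 15: 649 + 103 = 752
Selection 16: 752 + 103 = 855
Selection 17: 855 + 103 = 958
Selection 18: 958 + 103 = 1061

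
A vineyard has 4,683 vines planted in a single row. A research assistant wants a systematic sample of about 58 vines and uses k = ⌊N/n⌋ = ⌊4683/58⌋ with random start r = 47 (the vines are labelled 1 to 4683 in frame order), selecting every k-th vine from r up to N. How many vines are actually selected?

58

k = ⌊4683/58⌋ = 80
Achieved size = ⌊(4683 − 47)/80⌋ + 1 = ⌊4636/80⌋ + 1 = 57 + 1 = 58
(last selection: 47 + 57×80 = 4607 ≤ 4683; next would be 4687 > 4683)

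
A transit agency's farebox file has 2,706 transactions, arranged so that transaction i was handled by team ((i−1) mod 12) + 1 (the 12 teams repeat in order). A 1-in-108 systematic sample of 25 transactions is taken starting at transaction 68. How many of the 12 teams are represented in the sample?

Consecutive selections differ by k = 108, so their team numbers differ by 108 mod 12 = 0.
gcd(108, 12) = 12, so the sample visits 12/12 = 1 distinct residues mod 12.
Start 68 is team 8; the teams hit are 8.

1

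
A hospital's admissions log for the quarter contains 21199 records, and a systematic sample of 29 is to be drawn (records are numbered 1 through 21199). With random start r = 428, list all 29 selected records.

428, 1159, 1890, 2621, 3352, 4083, 4814, 5545, 6276, 7007, 7738, 8469, 9200, 9931, 10662, 11393, 12124, 12855, 13586, 14317, 15048, 15779, 16510, 17241, 17972, 18703, 19434, 20165, 20896

k = N/n = 21199/29 = 731
record 1: 428
record 2: 428 + 731 = 1159
record 3: 1159 + 731 = 1890
record 4: 1890 + 731 = 2621
record 5: 2621 + 731 = 3352
record 6: 3352 + 731 = 4083
record 7: 4083 + 731 = 4814
record 8: 4814 + 731 = 5545
record 9: 5545 + 731 = 6276
record 10: 6276 + 731 = 7007
record 11: 7007 + 731 = 7738
record 12: 7738 + 731 = 8469
record 13: 8469 + 731 = 9200
record 14: 9200 + 731 = 9931
record 15: 9931 + 731 = 10662
record 16: 10662 + 731 = 11393
record 17: 11393 + 731 = 12124
record 18: 12124 + 731 = 12855
record 19: 12855 + 731 = 13586
record 20: 13586 + 731 = 14317
record 21: 14317 + 731 = 15048
record 22: 15048 + 731 = 15779
record 23: 15779 + 731 = 16510
record 24: 16510 + 731 = 17241
record 25: 17241 + 731 = 17972
record 26: 17972 + 731 = 18703
record 27: 18703 + 731 = 19434
record 28: 19434 + 731 = 20165
record 29: 20165 + 731 = 20896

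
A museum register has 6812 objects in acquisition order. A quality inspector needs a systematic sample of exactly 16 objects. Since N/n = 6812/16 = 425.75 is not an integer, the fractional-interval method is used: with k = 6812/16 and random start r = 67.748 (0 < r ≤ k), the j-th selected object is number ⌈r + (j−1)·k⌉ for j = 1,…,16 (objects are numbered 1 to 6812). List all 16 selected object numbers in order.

j=1: r + 0k = 67.748 → ⌈·⌉ = 68
j=2: r + 1k = 493.498 → ⌈·⌉ = 494
j=3: r + 2k = 919.248 → ⌈·⌉ = 920
j=4: r + 3k = 1344.998 → ⌈·⌉ = 1345
j=5: r + 4k = 1770.748 → ⌈·⌉ = 1771
j=6: r + 5k = 2196.498 → ⌈·⌉ = 2197
j=7: r + 6k = 2622.248 → ⌈·⌉ = 2623
j=8: r + 7k = 3047.998 → ⌈·⌉ = 3048
j=9: r + 8k = 3473.748 → ⌈·⌉ = 3474
j=10: r + 9k = 3899.498 → ⌈·⌉ = 3900
j=11: r + 10k = 4325.248 → ⌈·⌉ = 4326
j=12: r + 11k = 4750.998 → ⌈·⌉ = 4751
j=13: r + 12k = 5176.748 → ⌈·⌉ = 5177
j=14: r + 13k = 5602.498 → ⌈·⌉ = 5603
j=15: r + 14k = 6028.248 → ⌈·⌉ = 6029
j=16: r + 15k = 6453.998 → ⌈·⌉ = 6454

68, 494, 920, 1345, 1771, 2197, 2623, 3048, 3474, 3900, 4326, 4751, 5177, 5603, 6029, 6454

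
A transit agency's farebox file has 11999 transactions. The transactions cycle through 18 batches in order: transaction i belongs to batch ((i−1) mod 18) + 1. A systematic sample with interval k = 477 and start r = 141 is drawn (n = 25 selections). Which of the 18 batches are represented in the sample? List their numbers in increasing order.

Consecutive selections differ by k = 477, so their batch numbers differ by 477 mod 18 = 9.
gcd(477, 18) = 9, so the sample visits 18/9 = 2 distinct residues mod 18.
Start 141 is batch 15; the batches hit are 6, 15.

6, 15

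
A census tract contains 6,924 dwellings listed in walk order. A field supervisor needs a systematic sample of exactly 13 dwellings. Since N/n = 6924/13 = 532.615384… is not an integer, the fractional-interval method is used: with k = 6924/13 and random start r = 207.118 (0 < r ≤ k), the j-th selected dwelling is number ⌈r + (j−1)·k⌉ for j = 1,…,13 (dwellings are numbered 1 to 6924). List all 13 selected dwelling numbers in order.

208, 740, 1273, 1805, 2338, 2871, 3403, 3936, 4469, 5001, 5534, 6066, 6599

j=1: r + 0k = 207.118 → ⌈·⌉ = 208
j=2: r + 1k = 739.733384… → ⌈·⌉ = 740
j=3: r + 2k = 1272.348769… → ⌈·⌉ = 1273
j=4: r + 3k = 1804.964153… → ⌈·⌉ = 1805
j=5: r + 4k = 2337.579538… → ⌈·⌉ = 2338
j=6: r + 5k = 2870.194923… → ⌈·⌉ = 2871
j=7: r + 6k = 3402.810307… → ⌈·⌉ = 3403
j=8: r + 7k = 3935.425692… → ⌈·⌉ = 3936
j=9: r + 8k = 4468.041076… → ⌈·⌉ = 4469
j=10: r + 9k = 5000.656461… → ⌈·⌉ = 5001
j=11: r + 10k = 5533.271846… → ⌈·⌉ = 5534
j=12: r + 11k = 6065.887230… → ⌈·⌉ = 6066
j=13: r + 12k = 6598.502615… → ⌈·⌉ = 6599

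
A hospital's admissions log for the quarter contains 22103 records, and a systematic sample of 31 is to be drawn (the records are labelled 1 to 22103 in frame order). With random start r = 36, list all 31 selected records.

36, 749, 1462, 2175, 2888, 3601, 4314, 5027, 5740, 6453, 7166, 7879, 8592, 9305, 10018, 10731, 11444, 12157, 12870, 13583, 14296, 15009, 15722, 16435, 17148, 17861, 18574, 19287, 20000, 20713, 21426

k = N/n = 22103/31 = 713
record 1: 36
record 2: 36 + 713 = 749
record 3: 749 + 713 = 1462
record 4: 1462 + 713 = 2175
record 5: 2175 + 713 = 2888
record 6: 2888 + 713 = 3601
record 7: 3601 + 713 = 4314
record 8: 4314 + 713 = 5027
record 9: 5027 + 713 = 5740
record 10: 5740 + 713 = 6453
record 11: 6453 + 713 = 7166
record 12: 7166 + 713 = 7879
record 13: 7879 + 713 = 8592
record 14: 8592 + 713 = 9305
record 15: 9305 + 713 = 10018
record 16: 10018 + 713 = 10731
record 17: 10731 + 713 = 11444
record 18: 11444 + 713 = 12157
record 19: 12157 + 713 = 12870
record 20: 12870 + 713 = 13583
record 21: 13583 + 713 = 14296
record 22: 14296 + 713 = 15009
record 23: 15009 + 713 = 15722
record 24: 15722 + 713 = 16435
record 25: 16435 + 713 = 17148
record 26: 17148 + 713 = 17861
record 27: 17861 + 713 = 18574
record 28: 18574 + 713 = 19287
record 29: 19287 + 713 = 20000
record 30: 20000 + 713 = 20713
record 31: 20713 + 713 = 21426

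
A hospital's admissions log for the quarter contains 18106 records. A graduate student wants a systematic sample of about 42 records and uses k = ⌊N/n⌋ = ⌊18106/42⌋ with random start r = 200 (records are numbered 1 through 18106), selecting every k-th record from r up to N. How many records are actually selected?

k = ⌊18106/42⌋ = 431
Achieved size = ⌊(18106 − 200)/431⌋ + 1 = ⌊17906/431⌋ + 1 = 41 + 1 = 42
(last selection: 200 + 41×431 = 17871 ≤ 18106; next would be 18302 > 18106)

42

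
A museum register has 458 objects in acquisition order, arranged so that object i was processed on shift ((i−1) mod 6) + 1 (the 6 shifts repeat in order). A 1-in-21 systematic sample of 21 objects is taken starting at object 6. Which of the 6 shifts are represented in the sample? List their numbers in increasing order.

Consecutive selections differ by k = 21, so their shift numbers differ by 21 mod 6 = 3.
gcd(21, 6) = 3, so the sample visits 6/3 = 2 distinct residues mod 6.
Start 6 is shift 6; the shifts hit are 3, 6.

3, 6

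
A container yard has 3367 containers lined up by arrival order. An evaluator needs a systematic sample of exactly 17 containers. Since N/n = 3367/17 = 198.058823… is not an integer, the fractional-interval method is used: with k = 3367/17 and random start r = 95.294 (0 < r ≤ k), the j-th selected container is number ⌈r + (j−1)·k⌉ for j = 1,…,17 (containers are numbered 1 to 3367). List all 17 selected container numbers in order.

96, 294, 492, 690, 888, 1086, 1284, 1482, 1680, 1878, 2076, 2274, 2472, 2671, 2869, 3067, 3265

j=1: r + 0k = 95.294 → ⌈·⌉ = 96
j=2: r + 1k = 293.352823… → ⌈·⌉ = 294
j=3: r + 2k = 491.411647… → ⌈·⌉ = 492
j=4: r + 3k = 689.470470… → ⌈·⌉ = 690
j=5: r + 4k = 887.529294… → ⌈·⌉ = 888
j=6: r + 5k = 1085.588117… → ⌈·⌉ = 1086
j=7: r + 6k = 1283.646941… → ⌈·⌉ = 1284
j=8: r + 7k = 1481.705764… → ⌈·⌉ = 1482
j=9: r + 8k = 1679.764588… → ⌈·⌉ = 1680
j=10: r + 9k = 1877.823411… → ⌈·⌉ = 1878
j=11: r + 10k = 2075.882235… → ⌈·⌉ = 2076
j=12: r + 11k = 2273.941058… → ⌈·⌉ = 2274
j=13: r + 12k = 2471.999882… → ⌈·⌉ = 2472
j=14: r + 13k = 2670.058705… → ⌈·⌉ = 2671
j=15: r + 14k = 2868.117529… → ⌈·⌉ = 2869
j=16: r + 15k = 3066.176352… → ⌈·⌉ = 3067
j=17: r + 16k = 3264.235176… → ⌈·⌉ = 3265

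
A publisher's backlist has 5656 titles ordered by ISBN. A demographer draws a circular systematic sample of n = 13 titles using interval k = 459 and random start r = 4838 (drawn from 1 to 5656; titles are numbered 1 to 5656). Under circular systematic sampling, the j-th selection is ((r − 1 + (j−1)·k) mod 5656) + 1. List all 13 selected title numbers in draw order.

Selection 1: 4838
Selection 2: 4838 + 459 = 5297
Selection 3: 5297 + 459 = 5756 → 5756 − 5656 = 100
Selection 4: 100 + 459 = 559
Selection 5: 559 + 459 = 1018
Selection 6: 1018 + 459 = 1477
Selection 7: 1477 + 459 = 1936
Selection 8: 1936 + 459 = 2395
Selection 9: 2395 + 459 = 2854
Selection 10: 2854 + 459 = 3313
Selection 11: 3313 + 459 = 3772
Selection 12: 3772 + 459 = 4231
Selection 13: 4231 + 459 = 4690

4838, 5297, 100, 559, 1018, 1477, 1936, 2395, 2854, 3313, 3772, 4231, 4690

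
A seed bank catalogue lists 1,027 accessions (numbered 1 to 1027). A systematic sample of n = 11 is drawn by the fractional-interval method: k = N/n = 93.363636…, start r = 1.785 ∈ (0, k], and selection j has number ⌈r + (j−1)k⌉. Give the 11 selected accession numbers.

j=1: r + 0k = 1.785 → ⌈·⌉ = 2
j=2: r + 1k = 95.148636… → ⌈·⌉ = 96
j=3: r + 2k = 188.512272… → ⌈·⌉ = 189
j=4: r + 3k = 281.875909… → ⌈·⌉ = 282
j=5: r + 4k = 375.239545… → ⌈·⌉ = 376
j=6: r + 5k = 468.603181… → ⌈·⌉ = 469
j=7: r + 6k = 561.966818… → ⌈·⌉ = 562
j=8: r + 7k = 655.330454… → ⌈·⌉ = 656
j=9: r + 8k = 748.694090… → ⌈·⌉ = 749
j=10: r + 9k = 842.057727… → ⌈·⌉ = 843
j=11: r + 10k = 935.421363… → ⌈·⌉ = 936

2, 96, 189, 282, 376, 469, 562, 656, 749, 843, 936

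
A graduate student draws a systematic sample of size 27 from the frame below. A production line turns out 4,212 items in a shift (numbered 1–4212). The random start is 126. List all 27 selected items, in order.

126, 282, 438, 594, 750, 906, 1062, 1218, 1374, 1530, 1686, 1842, 1998, 2154, 2310, 2466, 2622, 2778, 2934, 3090, 3246, 3402, 3558, 3714, 3870, 4026, 4182

k = N/n = 4212/27 = 156
item 1: 126
item 2: 126 + 156 = 282
item 3: 282 + 156 = 438
item 4: 438 + 156 = 594
item 5: 594 + 156 = 750
item 6: 750 + 156 = 906
item 7: 906 + 156 = 1062
item 8: 1062 + 156 = 1218
item 9: 1218 + 156 = 1374
item 10: 1374 + 156 = 1530
item 11: 1530 + 156 = 1686
item 12: 1686 + 156 = 1842
item 13: 1842 + 156 = 1998
item 14: 1998 + 156 = 2154
item 15: 2154 + 156 = 2310
item 16: 2310 + 156 = 2466
item 17: 2466 + 156 = 2622
item 18: 2622 + 156 = 2778
item 19: 2778 + 156 = 2934
item 20: 2934 + 156 = 3090
item 21: 3090 + 156 = 3246
item 22: 3246 + 156 = 3402
item 23: 3402 + 156 = 3558
item 24: 3558 + 156 = 3714
item 25: 3714 + 156 = 3870
item 26: 3870 + 156 = 4026
item 27: 4026 + 156 = 4182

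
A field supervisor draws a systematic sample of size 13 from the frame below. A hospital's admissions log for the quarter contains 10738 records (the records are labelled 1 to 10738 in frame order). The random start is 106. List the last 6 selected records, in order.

5888, 6714, 7540, 8366, 9192, 10018

k = N/n = 10738/13 = 826
8th selection = 106 + 7×826 = 5888
9th: 5888 + 826 = 6714
10th: 6714 + 826 = 7540
11th: 7540 + 826 = 8366
12th: 8366 + 826 = 9192
13th: 9192 + 826 = 10018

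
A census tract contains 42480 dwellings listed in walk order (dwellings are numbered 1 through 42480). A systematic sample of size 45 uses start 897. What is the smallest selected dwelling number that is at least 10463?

k = 42480/45 = 944
Steps past start: ⌈(10463 − 897)/944⌉ = ⌈9566/944⌉ = 11
Selected dwelling: 897 + 11×944 = 11281

11281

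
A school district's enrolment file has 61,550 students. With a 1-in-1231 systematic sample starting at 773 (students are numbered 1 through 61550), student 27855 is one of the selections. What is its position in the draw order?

k = 1231
position = (27855 − 773)/1231 + 1 = 27082/1231 + 1 = 22 + 1 = 23

23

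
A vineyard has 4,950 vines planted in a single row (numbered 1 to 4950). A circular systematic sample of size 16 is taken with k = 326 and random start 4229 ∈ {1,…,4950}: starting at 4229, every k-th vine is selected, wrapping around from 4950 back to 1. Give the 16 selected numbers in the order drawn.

Selection 1: 4229
Selection 2: 4229 + 326 = 4555
Selection 3: 4555 + 326 = 4881
Selection 4: 4881 + 326 = 5207 → 5207 − 4950 = 257
Selection 5: 257 + 326 = 583
Selection 6: 583 + 326 = 909
Selection 7: 909 + 326 = 1235
Selection 8: 1235 + 326 = 1561
Selection 9: 1561 + 326 = 1887
Selection 10: 1887 + 326 = 2213
Selection 11: 2213 + 326 = 2539
Selection 12: 2539 + 326 = 2865
Selection 13: 2865 + 326 = 3191
Selection 14: 3191 + 326 = 3517
Selection 15: 3517 + 326 = 3843
Selection 16: 3843 + 326 = 4169

4229, 4555, 4881, 257, 583, 909, 1235, 1561, 1887, 2213, 2539, 2865, 3191, 3517, 3843, 4169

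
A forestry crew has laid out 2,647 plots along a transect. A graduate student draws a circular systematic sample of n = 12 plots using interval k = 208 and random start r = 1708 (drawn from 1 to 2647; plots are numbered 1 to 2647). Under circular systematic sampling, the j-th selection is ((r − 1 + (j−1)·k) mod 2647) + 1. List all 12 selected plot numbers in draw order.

1708, 1916, 2124, 2332, 2540, 101, 309, 517, 725, 933, 1141, 1349

Selection 1: 1708
Selection 2: 1708 + 208 = 1916
Selection 3: 1916 + 208 = 2124
Selection 4: 2124 + 208 = 2332
Selection 5: 2332 + 208 = 2540
Selection 6: 2540 + 208 = 2748 → 2748 − 2647 = 101
Selection 7: 101 + 208 = 309
Selection 8: 309 + 208 = 517
Selection 9: 517 + 208 = 725
Selection 10: 725 + 208 = 933
Selection 11: 933 + 208 = 1141
Selection 12: 1141 + 208 = 1349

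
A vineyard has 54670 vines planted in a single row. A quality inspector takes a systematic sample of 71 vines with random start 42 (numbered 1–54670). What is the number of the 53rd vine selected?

k = 54670/71 = 770
53rd selection = r + (53−1)·k = 42 + 52×770 = 42 + 40040 = 40082

40082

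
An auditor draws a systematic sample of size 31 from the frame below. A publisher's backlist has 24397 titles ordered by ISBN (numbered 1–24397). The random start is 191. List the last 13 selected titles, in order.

14357, 15144, 15931, 16718, 17505, 18292, 19079, 19866, 20653, 21440, 22227, 23014, 23801

k = N/n = 24397/31 = 787
19th selection = 191 + 18×787 = 14357
20th: 14357 + 787 = 15144
21st: 15144 + 787 = 15931
22nd: 15931 + 787 = 16718
23rd: 16718 + 787 = 17505
24th: 17505 + 787 = 18292
25th: 18292 + 787 = 19079
26th: 19079 + 787 = 19866
27th: 19866 + 787 = 20653
28th: 20653 + 787 = 21440
29th: 21440 + 787 = 22227
30th: 22227 + 787 = 23014
31st: 23014 + 787 = 23801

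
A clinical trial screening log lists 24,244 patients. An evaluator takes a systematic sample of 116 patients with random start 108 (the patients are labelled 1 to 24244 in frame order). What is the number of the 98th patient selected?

k = 24244/116 = 209
98th selection = r + (98−1)·k = 108 + 97×209 = 108 + 20273 = 20381

20381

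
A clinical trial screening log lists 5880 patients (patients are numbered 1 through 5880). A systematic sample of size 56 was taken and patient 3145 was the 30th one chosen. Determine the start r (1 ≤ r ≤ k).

100

k = 5880/56 = 105
r = 3145 − (30−1)×105 = 3145 − 3045 = 100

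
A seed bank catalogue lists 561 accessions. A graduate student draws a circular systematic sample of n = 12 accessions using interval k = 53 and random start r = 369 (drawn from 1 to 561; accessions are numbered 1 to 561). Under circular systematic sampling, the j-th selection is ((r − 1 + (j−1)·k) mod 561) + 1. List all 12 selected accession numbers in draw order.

Selection 1: 369
Selection 2: 369 + 53 = 422
Selection 3: 422 + 53 = 475
Selection 4: 475 + 53 = 528
Selection 5: 528 + 53 = 581 → 581 − 561 = 20
Selection 6: 20 + 53 = 73
Selection 7: 73 + 53 = 126
Selection 8: 126 + 53 = 179
Selection 9: 179 + 53 = 232
Selection 10: 232 + 53 = 285
Selection 11: 285 + 53 = 338
Selection 12: 338 + 53 = 391

369, 422, 475, 528, 20, 73, 126, 179, 232, 285, 338, 391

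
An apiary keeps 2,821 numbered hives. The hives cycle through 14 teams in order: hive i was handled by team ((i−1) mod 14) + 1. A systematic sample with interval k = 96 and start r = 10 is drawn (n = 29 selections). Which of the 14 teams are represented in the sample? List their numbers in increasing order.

2, 4, 6, 8, 10, 12, 14

Consecutive selections differ by k = 96, so their team numbers differ by 96 mod 14 = 12.
gcd(96, 14) = 2, so the sample visits 14/2 = 7 distinct residues mod 14.
Start 10 is team 10; the teams hit are 2, 4, 6, 8, 10, 12, 14.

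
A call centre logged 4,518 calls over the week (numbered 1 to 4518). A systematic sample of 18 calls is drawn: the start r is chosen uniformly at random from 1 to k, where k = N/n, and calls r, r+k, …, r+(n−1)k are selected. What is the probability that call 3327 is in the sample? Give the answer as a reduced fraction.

1/251

k = 4518/18 = 251.
Call 3327 is selected iff r ≡ 3327 (mod 251); exactly one such r in {1,…,251}.
Inclusion probability = 1/251.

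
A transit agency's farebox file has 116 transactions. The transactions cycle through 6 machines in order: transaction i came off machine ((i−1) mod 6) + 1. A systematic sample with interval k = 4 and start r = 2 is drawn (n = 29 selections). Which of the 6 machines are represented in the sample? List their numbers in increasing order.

2, 4, 6

Consecutive selections differ by k = 4, so their machine numbers differ by 4 mod 6 = 4.
gcd(4, 6) = 2, so the sample visits 6/2 = 3 distinct residues mod 6.
Start 2 is machine 2; the machines hit are 2, 4, 6.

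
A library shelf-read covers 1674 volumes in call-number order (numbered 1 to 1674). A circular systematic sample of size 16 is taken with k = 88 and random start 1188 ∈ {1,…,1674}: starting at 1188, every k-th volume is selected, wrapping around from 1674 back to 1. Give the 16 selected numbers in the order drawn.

Selection 1: 1188
Selection 2: 1188 + 88 = 1276
Selection 3: 1276 + 88 = 1364
Selection 4: 1364 + 88 = 1452
Selection 5: 1452 + 88 = 1540
Selection 6: 1540 + 88 = 1628
Selection 7: 1628 + 88 = 1716 → 1716 − 1674 = 42
Selection 8: 42 + 88 = 130
Selection 9: 130 + 88 = 218
Selection 10: 218 + 88 = 306
Selection 11: 306 + 88 = 394
Selection 12: 394 + 88 = 482
Selection 13: 482 + 88 = 570
Selection 14: 570 + 88 = 658
Selection 15: 658 + 88 = 746
Selection 16: 746 + 88 = 834

1188, 1276, 1364, 1452, 1540, 1628, 42, 130, 218, 306, 394, 482, 570, 658, 746, 834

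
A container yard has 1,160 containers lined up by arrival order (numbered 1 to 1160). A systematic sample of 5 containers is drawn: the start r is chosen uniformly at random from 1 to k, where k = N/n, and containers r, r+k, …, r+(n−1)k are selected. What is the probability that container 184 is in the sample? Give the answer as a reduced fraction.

k = 1160/5 = 232.
Container 184 is selected iff r ≡ 184 (mod 232); exactly one such r in {1,…,232}.
Inclusion probability = 1/232.

1/232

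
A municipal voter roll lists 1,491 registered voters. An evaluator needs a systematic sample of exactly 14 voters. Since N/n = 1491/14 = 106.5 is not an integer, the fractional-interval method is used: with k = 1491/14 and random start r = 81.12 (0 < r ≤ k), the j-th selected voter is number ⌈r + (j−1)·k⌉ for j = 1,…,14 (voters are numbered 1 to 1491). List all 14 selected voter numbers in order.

82, 188, 295, 401, 508, 614, 721, 827, 934, 1040, 1147, 1253, 1360, 1466

j=1: r + 0k = 81.12 → ⌈·⌉ = 82
j=2: r + 1k = 187.62 → ⌈·⌉ = 188
j=3: r + 2k = 294.12 → ⌈·⌉ = 295
j=4: r + 3k = 400.62 → ⌈·⌉ = 401
j=5: r + 4k = 507.12 → ⌈·⌉ = 508
j=6: r + 5k = 613.62 → ⌈·⌉ = 614
j=7: r + 6k = 720.12 → ⌈·⌉ = 721
j=8: r + 7k = 826.62 → ⌈·⌉ = 827
j=9: r + 8k = 933.12 → ⌈·⌉ = 934
j=10: r + 9k = 1039.62 → ⌈·⌉ = 1040
j=11: r + 10k = 1146.12 → ⌈·⌉ = 1147
j=12: r + 11k = 1252.62 → ⌈·⌉ = 1253
j=13: r + 12k = 1359.12 → ⌈·⌉ = 1360
j=14: r + 13k = 1465.62 → ⌈·⌉ = 1466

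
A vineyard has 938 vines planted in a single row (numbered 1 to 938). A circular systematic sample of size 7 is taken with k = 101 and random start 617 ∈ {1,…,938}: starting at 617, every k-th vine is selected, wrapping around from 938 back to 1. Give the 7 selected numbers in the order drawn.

Selection 1: 617
Selection 2: 617 + 101 = 718
Selection 3: 718 + 101 = 819
Selection 4: 819 + 101 = 920
Selection 5: 920 + 101 = 1021 → 1021 − 938 = 83
Selection 6: 83 + 101 = 184
Selection 7: 184 + 101 = 285

617, 718, 819, 920, 83, 184, 285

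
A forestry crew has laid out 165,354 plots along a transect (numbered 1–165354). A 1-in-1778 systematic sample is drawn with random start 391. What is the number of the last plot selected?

163967

k = 1778
93rd selection = r + (93−1)·k = 391 + 92×1778 = 391 + 163576 = 163967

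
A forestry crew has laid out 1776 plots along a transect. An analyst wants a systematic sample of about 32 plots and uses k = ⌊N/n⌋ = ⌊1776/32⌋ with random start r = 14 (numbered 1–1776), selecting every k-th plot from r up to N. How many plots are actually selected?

33

k = ⌊1776/32⌋ = 55
Achieved size = ⌊(1776 − 14)/55⌋ + 1 = ⌊1762/55⌋ + 1 = 32 + 1 = 33
(last selection: 14 + 32×55 = 1774 ≤ 1776; next would be 1829 > 1776)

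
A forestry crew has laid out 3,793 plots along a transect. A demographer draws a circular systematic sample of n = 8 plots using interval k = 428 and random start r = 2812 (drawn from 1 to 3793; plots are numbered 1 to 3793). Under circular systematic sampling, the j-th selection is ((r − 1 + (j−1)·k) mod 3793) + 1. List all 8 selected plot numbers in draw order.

Selection 1: 2812
Selection 2: 2812 + 428 = 3240
Selection 3: 3240 + 428 = 3668
Selection 4: 3668 + 428 = 4096 → 4096 − 3793 = 303
Selection 5: 303 + 428 = 731
Selection 6: 731 + 428 = 1159
Selection 7: 1159 + 428 = 1587
Selection 8: 1587 + 428 = 2015

2812, 3240, 3668, 303, 731, 1159, 1587, 2015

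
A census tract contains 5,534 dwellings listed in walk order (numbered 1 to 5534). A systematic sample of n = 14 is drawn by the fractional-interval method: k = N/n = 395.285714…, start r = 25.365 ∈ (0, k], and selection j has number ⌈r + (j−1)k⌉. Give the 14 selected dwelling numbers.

j=1: r + 0k = 25.365 → ⌈·⌉ = 26
j=2: r + 1k = 420.650714… → ⌈·⌉ = 421
j=3: r + 2k = 815.936428… → ⌈·⌉ = 816
j=4: r + 3k = 1211.222142… → ⌈·⌉ = 1212
j=5: r + 4k = 1606.507857… → ⌈·⌉ = 1607
j=6: r + 5k = 2001.793571… → ⌈·⌉ = 2002
j=7: r + 6k = 2397.079285… → ⌈·⌉ = 2398
j=8: r + 7k = 2792.365 → ⌈·⌉ = 2793
j=9: r + 8k = 3187.650714… → ⌈·⌉ = 3188
j=10: r + 9k = 3582.936428… → ⌈·⌉ = 3583
j=11: r + 10k = 3978.222142… → ⌈·⌉ = 3979
j=12: r + 11k = 4373.507857… → ⌈·⌉ = 4374
j=13: r + 12k = 4768.793571… → ⌈·⌉ = 4769
j=14: r + 13k = 5164.079285… → ⌈·⌉ = 5165

26, 421, 816, 1212, 1607, 2002, 2398, 2793, 3188, 3583, 3979, 4374, 4769, 5165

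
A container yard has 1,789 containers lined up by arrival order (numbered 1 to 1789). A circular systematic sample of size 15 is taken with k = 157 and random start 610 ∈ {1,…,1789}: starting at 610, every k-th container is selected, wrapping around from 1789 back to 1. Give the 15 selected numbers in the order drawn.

Selection 1: 610
Selection 2: 610 + 157 = 767
Selection 3: 767 + 157 = 924
Selection 4: 924 + 157 = 1081
Selection 5: 1081 + 157 = 1238
Selection 6: 1238 + 157 = 1395
Selection 7: 1395 + 157 = 1552
Selection 8: 1552 + 157 = 1709
Selection 9: 1709 + 157 = 1866 → 1866 − 1789 = 77
Selection 10: 77 + 157 = 234
Selection 11: 234 + 157 = 391
Selection 12: 391 + 157 = 548
Selection 13: 548 + 157 = 705
Selection 14: 705 + 157 = 862
Selection 15: 862 + 157 = 1019

610, 767, 924, 1081, 1238, 1395, 1552, 1709, 77, 234, 391, 548, 705, 862, 1019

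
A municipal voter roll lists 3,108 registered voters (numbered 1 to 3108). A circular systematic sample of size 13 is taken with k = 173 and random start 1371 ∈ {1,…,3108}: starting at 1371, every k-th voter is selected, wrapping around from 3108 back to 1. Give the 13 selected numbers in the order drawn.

1371, 1544, 1717, 1890, 2063, 2236, 2409, 2582, 2755, 2928, 3101, 166, 339

Selection 1: 1371
Selection 2: 1371 + 173 = 1544
Selection 3: 1544 + 173 = 1717
Selection 4: 1717 + 173 = 1890
Selection 5: 1890 + 173 = 2063
Selection 6: 2063 + 173 = 2236
Selection 7: 2236 + 173 = 2409
Selection 8: 2409 + 173 = 2582
Selection 9: 2582 + 173 = 2755
Selection 10: 2755 + 173 = 2928
Selection 11: 2928 + 173 = 3101
Selection 12: 3101 + 173 = 3274 → 3274 − 3108 = 166
Selection 13: 166 + 173 = 339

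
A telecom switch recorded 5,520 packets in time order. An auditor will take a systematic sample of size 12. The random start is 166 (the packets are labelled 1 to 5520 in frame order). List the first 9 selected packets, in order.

166, 626, 1086, 1546, 2006, 2466, 2926, 3386, 3846

k = N/n = 5520/12 = 460
packet 1: 166
packet 2: 166 + 460 = 626
packet 3: 626 + 460 = 1086
packet 4: 1086 + 460 = 1546
packet 5: 1546 + 460 = 2006
packet 6: 2006 + 460 = 2466
packet 7: 2466 + 460 = 2926
packet 8: 2926 + 460 = 3386
packet 9: 3386 + 460 = 3846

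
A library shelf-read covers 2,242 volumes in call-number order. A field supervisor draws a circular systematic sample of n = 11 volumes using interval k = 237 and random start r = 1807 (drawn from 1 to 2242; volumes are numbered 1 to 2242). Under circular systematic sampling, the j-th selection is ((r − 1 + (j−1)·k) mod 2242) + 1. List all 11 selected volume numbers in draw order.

1807, 2044, 39, 276, 513, 750, 987, 1224, 1461, 1698, 1935

Selection 1: 1807
Selection 2: 1807 + 237 = 2044
Selection 3: 2044 + 237 = 2281 → 2281 − 2242 = 39
Selection 4: 39 + 237 = 276
Selection 5: 276 + 237 = 513
Selection 6: 513 + 237 = 750
Selection 7: 750 + 237 = 987
Selection 8: 987 + 237 = 1224
Selection 9: 1224 + 237 = 1461
Selection 10: 1461 + 237 = 1698
Selection 11: 1698 + 237 = 1935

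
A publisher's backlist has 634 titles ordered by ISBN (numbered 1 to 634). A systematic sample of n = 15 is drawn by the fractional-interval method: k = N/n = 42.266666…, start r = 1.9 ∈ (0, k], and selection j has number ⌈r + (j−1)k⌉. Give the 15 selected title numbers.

2, 45, 87, 129, 171, 214, 256, 298, 341, 383, 425, 467, 510, 552, 594

j=1: r + 0k = 1.9 → ⌈·⌉ = 2
j=2: r + 1k = 44.166666… → ⌈·⌉ = 45
j=3: r + 2k = 86.433333… → ⌈·⌉ = 87
j=4: r + 3k = 128.7 → ⌈·⌉ = 129
j=5: r + 4k = 170.966666… → ⌈·⌉ = 171
j=6: r + 5k = 213.233333… → ⌈·⌉ = 214
j=7: r + 6k = 255.5 → ⌈·⌉ = 256
j=8: r + 7k = 297.766666… → ⌈·⌉ = 298
j=9: r + 8k = 340.033333… → ⌈·⌉ = 341
j=10: r + 9k = 382.3 → ⌈·⌉ = 383
j=11: r + 10k = 424.566666… → ⌈·⌉ = 425
j=12: r + 11k = 466.833333… → ⌈·⌉ = 467
j=13: r + 12k = 509.1 → ⌈·⌉ = 510
j=14: r + 13k = 551.366666… → ⌈·⌉ = 552
j=15: r + 14k = 593.633333… → ⌈·⌉ = 594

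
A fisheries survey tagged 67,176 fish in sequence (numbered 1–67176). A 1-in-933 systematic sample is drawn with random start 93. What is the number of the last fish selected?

66336

k = 933
72nd selection = r + (72−1)·k = 93 + 71×933 = 93 + 66243 = 66336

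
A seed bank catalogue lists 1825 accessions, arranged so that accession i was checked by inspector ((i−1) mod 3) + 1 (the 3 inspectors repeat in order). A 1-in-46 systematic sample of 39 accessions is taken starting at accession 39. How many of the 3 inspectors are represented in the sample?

3

Consecutive selections differ by k = 46, so their inspector numbers differ by 46 mod 3 = 1.
gcd(46, 3) = 1, so the sample visits 3/1 = 3 distinct residues mod 3.
Start 39 is inspector 3; the inspectors hit are 1, 2, 3.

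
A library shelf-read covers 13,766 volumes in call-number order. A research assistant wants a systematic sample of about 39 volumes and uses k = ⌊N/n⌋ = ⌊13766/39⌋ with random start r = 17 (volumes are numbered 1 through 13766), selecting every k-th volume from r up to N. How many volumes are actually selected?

40

k = ⌊13766/39⌋ = 352
Achieved size = ⌊(13766 − 17)/352⌋ + 1 = ⌊13749/352⌋ + 1 = 39 + 1 = 40
(last selection: 17 + 39×352 = 13745 ≤ 13766; next would be 14097 > 13766)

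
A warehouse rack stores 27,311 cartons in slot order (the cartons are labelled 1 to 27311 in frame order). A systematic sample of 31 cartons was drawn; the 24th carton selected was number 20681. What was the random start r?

418

k = 27311/31 = 881
r = 20681 − (24−1)×881 = 20681 − 20263 = 418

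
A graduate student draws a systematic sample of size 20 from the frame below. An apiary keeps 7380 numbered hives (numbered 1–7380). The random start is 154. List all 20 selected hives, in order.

k = N/n = 7380/20 = 369
hive 1: 154
hive 2: 154 + 369 = 523
hive 3: 523 + 369 = 892
hive 4: 892 + 369 = 1261
hive 5: 1261 + 369 = 1630
hive 6: 1630 + 369 = 1999
hive 7: 1999 + 369 = 2368
hive 8: 2368 + 369 = 2737
hive 9: 2737 + 369 = 3106
hive 10: 3106 + 369 = 3475
hive 11: 3475 + 369 = 3844
hive 12: 3844 + 369 = 4213
hive 13: 4213 + 369 = 4582
hive 14: 4582 + 369 = 4951
hive 15: 4951 + 369 = 5320
hive 16: 5320 + 369 = 5689
hive 17: 5689 + 369 = 6058
hive 18: 6058 + 369 = 6427
hive 19: 6427 + 369 = 6796
hive 20: 6796 + 369 = 7165

154, 523, 892, 1261, 1630, 1999, 2368, 2737, 3106, 3475, 3844, 4213, 4582, 4951, 5320, 5689, 6058, 6427, 6796, 7165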